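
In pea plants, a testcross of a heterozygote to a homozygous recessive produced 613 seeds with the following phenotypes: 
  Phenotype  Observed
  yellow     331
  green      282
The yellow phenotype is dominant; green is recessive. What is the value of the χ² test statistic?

3.917

A testcross of a heterozygote (Aa × aa) gives a 1:1 phenotypic ratio.
Total ratio parts = 2. Expected numbers out of 613:
  yellow: 613 × 1/2 = 306.5
  green: 613 × 1/2 = 306.5
χ² = Σ (O − E)² / E
  yellow: (331 − 306.5)² / 306.5 = 1.9584
  green: (282 − 306.5)² / 306.5 = 1.9584
χ² = 1.9584 + 1.9584 = 3.9168 ≈ 3.917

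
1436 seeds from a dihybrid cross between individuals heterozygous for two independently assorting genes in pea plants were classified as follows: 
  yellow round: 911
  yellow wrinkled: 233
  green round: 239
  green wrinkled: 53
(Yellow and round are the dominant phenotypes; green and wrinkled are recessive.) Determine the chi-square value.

A dihybrid F₂ with independent assortment and complete dominance at both loci gives a 9:3:3:1 phenotypic ratio.
Under the 9:3:3:1 hypothesis (Σ ratio = 16, N = 1436):
  yellow round: 1436 × 9/16 = 807.75
  yellow wrinkled: 1436 × 3/16 = 269.25
  green round: 1436 × 3/16 = 269.25
  green wrinkled: 1436 × 1/16 = 89.75
χ² = Σ (O − E)² / E
  yellow round: (911 − 807.75)² / 807.75 = 13.1978
  yellow wrinkled: (233 − 269.25)² / 269.25 = 4.8805
  green round: (239 − 269.25)² / 269.25 = 3.3986
  green wrinkled: (53 − 89.75)² / 89.75 = 15.0481
χ² = 13.1978 + 4.8805 + 3.3986 + 15.0481 = 36.525

36.525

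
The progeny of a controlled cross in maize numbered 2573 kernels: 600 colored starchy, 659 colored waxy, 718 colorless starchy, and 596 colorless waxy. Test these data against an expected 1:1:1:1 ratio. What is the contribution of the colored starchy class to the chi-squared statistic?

2.908

Expected counts for N = 2573 under a 1:1:1:1 ratio (total parts = 4):
  colored starchy: 2573 × 1/4 = 643.25
  colored waxy: 2573 × 1/4 = 643.25
  colorless starchy: 2573 × 1/4 = 643.25
  colorless waxy: 2573 × 1/4 = 643.25
Contribution of colored starchy: (600 − 643.25)² / 643.25 = 2.9080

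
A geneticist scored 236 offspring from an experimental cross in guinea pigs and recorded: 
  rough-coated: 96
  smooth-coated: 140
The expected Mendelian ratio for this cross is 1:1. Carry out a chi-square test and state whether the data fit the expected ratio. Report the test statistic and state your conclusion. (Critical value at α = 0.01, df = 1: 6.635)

8.203; not consistent

Expected counts for N = 236 under a 1:1 ratio (total parts = 2):
  rough-coated: 236 × 1/2 = 118
  smooth-coated: 236 × 1/2 = 118
χ² = Σ (O − E)² / E
  rough-coated: (96 − 118)² / 118 = 4.1017
  smooth-coated: (140 − 118)² / 118 = 4.1017
χ² = 4.1017 + 4.1017 = 8.2034 ≈ 8.203
Degrees of freedom = 2 − 1 = 1; critical value at α = 0.01 is 6.635.
Since 8.203 > 6.635, we reject the null hypothesis — the data do not fit the 1:1 ratio.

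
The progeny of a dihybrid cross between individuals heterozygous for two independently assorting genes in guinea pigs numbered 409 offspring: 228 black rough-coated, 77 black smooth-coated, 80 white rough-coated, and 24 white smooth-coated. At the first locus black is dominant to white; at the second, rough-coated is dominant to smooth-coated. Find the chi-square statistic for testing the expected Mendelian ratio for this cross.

0.258

A dihybrid F₂ with independent assortment and complete dominance at both loci gives a 9:3:3:1 phenotypic ratio.
Expected counts for N = 409 under a 9:3:3:1 ratio (total parts = 16):
  black rough-coated: 409 × 9/16 = 230.0625
  black smooth-coated: 409 × 3/16 = 76.6875
  white rough-coated: 409 × 3/16 = 76.6875
  white smooth-coated: 409 × 1/16 = 25.5625
χ² = Σ (O − E)² / E
  black rough-coated: (228 − 230.0625)² / 230.0625 = 0.0185
  black smooth-coated: (77 − 76.6875)² / 76.6875 = 0.0013
  white rough-coated: (80 − 76.6875)² / 76.6875 = 0.1431
  white smooth-coated: (24 − 25.5625)² / 25.5625 = 0.0955
χ² = 0.0185 + 0.0013 + 0.1431 + 0.0955 = 0.2584 ≈ 0.258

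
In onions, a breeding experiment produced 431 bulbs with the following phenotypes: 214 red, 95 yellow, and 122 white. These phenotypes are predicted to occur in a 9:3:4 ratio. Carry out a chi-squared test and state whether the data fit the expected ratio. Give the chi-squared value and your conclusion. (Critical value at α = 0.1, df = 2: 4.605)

Total ratio parts = 16. Expected numbers out of 431:
  red: 431 × 9/16 = 242.4375
  yellow: 431 × 3/16 = 80.8125
  white: 431 × 4/16 = 107.75
χ² = Σ (O − E)² / E
  red: (214 − 242.4375)² / 242.4375 = 3.3357
  yellow: (95 − 80.8125)² / 80.8125 = 2.4908
  white: (122 − 107.75)² / 107.75 = 1.8846
χ² = 3.3357 + 2.4908 + 1.8846 = 7.7111 ≈ 7.711
Degrees of freedom = 3 − 1 = 2; critical value at α = 0.1 is 4.605.
Since 7.711 > 4.605, we reject the null hypothesis — the data do not fit the 9:3:4 ratio.

7.711; not consistent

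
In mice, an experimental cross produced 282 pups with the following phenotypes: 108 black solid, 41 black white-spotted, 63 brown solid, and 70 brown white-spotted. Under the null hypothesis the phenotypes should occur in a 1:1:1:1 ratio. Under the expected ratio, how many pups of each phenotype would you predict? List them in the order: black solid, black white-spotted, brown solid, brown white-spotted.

The 1:1:1:1 ratio has 4 parts, so with N = 282 the expected counts are:
  black solid: 282 × 1/4 = 70.5
  black white-spotted: 282 × 1/4 = 70.5
  brown solid: 282 × 1/4 = 70.5
  brown white-spotted: 282 × 1/4 = 70.5

70.5, 70.5, 70.5, 70.5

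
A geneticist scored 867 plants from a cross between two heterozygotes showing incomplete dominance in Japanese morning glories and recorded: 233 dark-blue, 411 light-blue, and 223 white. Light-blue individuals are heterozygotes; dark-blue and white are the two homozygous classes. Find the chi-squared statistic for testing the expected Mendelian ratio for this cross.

With incomplete dominance, a heterozygote × heterozygote cross gives a 1:2:1 phenotypic ratio.
Expected counts for N = 867 under a 1:2:1 ratio (total parts = 4):
  dark-blue: 867 × 1/4 = 216.75
  light-blue: 867 × 2/4 = 433.5
  white: 867 × 1/4 = 216.75
χ² = Σ (O − E)² / E
  dark-blue: (233 − 216.75)² / 216.75 = 1.2183
  light-blue: (411 − 433.5)² / 433.5 = 1.1678
  white: (223 − 216.75)² / 216.75 = 0.1802
χ² = 1.2183 + 1.1678 + 0.1802 = 2.5663 ≈ 2.566

2.566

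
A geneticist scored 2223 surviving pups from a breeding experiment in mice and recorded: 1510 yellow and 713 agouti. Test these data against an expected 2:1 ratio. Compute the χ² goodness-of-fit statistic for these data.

Under the 2:1 hypothesis (Σ ratio = 3, N = 2223):
  yellow: 2223 × 2/3 = 1482
  agouti: 2223 × 1/3 = 741
χ² = Σ (O − E)² / E
  yellow: (1510 − 1482)² / 1482 = 0.5290
  agouti: (713 − 741)² / 741 = 1.0580
χ² = 0.5290 + 1.0580 = 1.587

1.587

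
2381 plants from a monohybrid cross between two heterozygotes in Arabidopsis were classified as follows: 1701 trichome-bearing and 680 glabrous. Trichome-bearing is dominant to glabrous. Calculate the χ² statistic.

16.089

For a monohybrid cross between heterozygotes with complete dominance, the expected phenotypic ratio is 3:1.
Under the 3:1 hypothesis (Σ ratio = 4, N = 2381):
  trichome-bearing: 2381 × 3/4 = 1785.75
  glabrous: 2381 × 1/4 = 595.25
χ² = Σ (O − E)² / E
  trichome-bearing: (1701 − 1785.75)² / 1785.75 = 4.0222
  glabrous: (680 − 595.25)² / 595.25 = 12.0665
χ² = 4.0222 + 12.0665 = 16.0887 ≈ 16.089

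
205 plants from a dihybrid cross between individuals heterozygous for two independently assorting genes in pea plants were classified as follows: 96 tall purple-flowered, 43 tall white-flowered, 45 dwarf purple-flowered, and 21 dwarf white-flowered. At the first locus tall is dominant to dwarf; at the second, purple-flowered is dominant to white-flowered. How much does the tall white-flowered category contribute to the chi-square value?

A dihybrid F₂ with independent assortment and complete dominance at both loci gives a 9:3:3:1 phenotypic ratio.
Under the 9:3:3:1 hypothesis (Σ ratio = 16, N = 205):
  tall purple-flowered: 205 × 9/16 = 115.3125
  tall white-flowered: 205 × 3/16 = 38.4375
  dwarf purple-flowered: 205 × 3/16 = 38.4375
  dwarf white-flowered: 205 × 1/16 = 12.8125
Contribution of tall white-flowered: (43 − 38.4375)² / 38.4375 = 0.5416

0.542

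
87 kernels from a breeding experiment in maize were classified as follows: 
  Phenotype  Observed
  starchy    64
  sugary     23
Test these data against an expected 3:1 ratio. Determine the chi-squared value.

0.096

The 3:1 ratio has 4 parts, so with N = 87 the expected counts are:
  starchy: 87 × 3/4 = 65.25
  sugary: 87 × 1/4 = 21.75
χ² = Σ (O − E)² / E
  starchy: (64 − 65.25)² / 65.25 = 0.0239
  sugary: (23 − 21.75)² / 21.75 = 0.0718
χ² = 0.0239 + 0.0718 = 0.0957 ≈ 0.096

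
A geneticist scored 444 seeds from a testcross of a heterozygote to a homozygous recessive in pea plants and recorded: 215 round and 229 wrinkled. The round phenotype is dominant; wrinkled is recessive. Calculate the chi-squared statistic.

A testcross of a heterozygote (Aa × aa) gives a 1:1 phenotypic ratio.
Total ratio parts = 2. Expected numbers out of 444:
  round: 444 × 1/2 = 222
  wrinkled: 444 × 1/2 = 222
χ² = Σ (O − E)² / E
  round: (215 − 222)² / 222 = 0.2207
  wrinkled: (229 − 222)² / 222 = 0.2207
χ² = 0.2207 + 0.2207 = 0.4414 ≈ 0.441

0.441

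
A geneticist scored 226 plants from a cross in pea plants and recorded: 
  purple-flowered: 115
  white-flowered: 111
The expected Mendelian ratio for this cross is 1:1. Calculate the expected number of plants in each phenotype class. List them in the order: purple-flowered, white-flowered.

113, 113

Expected counts for N = 226 under a 1:1 ratio (total parts = 2):
  purple-flowered: 226 × 1/2 = 113
  white-flowered: 226 × 1/2 = 113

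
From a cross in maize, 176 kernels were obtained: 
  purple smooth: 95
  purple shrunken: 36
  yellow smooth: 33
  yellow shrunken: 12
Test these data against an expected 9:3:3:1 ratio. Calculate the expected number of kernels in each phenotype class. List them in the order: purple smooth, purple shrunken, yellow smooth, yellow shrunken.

99, 33, 33, 11

Under the 9:3:3:1 hypothesis (Σ ratio = 16, N = 176):
  purple smooth: 176 × 9/16 = 99
  purple shrunken: 176 × 3/16 = 33
  yellow smooth: 176 × 3/16 = 33
  yellow shrunken: 176 × 1/16 = 11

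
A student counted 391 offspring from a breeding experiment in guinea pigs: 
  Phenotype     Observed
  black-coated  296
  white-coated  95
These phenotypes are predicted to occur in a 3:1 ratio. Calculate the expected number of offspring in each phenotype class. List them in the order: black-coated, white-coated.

293.25, 97.75

Expected counts for N = 391 under a 3:1 ratio (total parts = 4):
  black-coated: 391 × 3/4 = 293.25
  white-coated: 391 × 1/4 = 97.75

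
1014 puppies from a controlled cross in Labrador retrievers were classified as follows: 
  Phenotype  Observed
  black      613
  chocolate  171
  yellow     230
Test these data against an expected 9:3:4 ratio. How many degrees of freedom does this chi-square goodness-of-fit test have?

2

A goodness-of-fit test with 3 phenotype classes has df = 3 − 1 = 2.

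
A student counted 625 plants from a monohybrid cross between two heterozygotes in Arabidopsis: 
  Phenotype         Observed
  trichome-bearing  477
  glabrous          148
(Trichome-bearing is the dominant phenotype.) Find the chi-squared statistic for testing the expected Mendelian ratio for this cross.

For a monohybrid cross between heterozygotes with complete dominance, the expected phenotypic ratio is 3:1.
Expected counts for N = 625 under a 3:1 ratio (total parts = 4):
  trichome-bearing: 625 × 3/4 = 468.75
  glabrous: 625 × 1/4 = 156.25
χ² = Σ (O − E)² / E
  trichome-bearing: (477 − 468.75)² / 468.75 = 0.1452
  glabrous: (148 − 156.25)² / 156.25 = 0.4356
χ² = 0.1452 + 0.4356 = 0.5808 ≈ 0.581

0.581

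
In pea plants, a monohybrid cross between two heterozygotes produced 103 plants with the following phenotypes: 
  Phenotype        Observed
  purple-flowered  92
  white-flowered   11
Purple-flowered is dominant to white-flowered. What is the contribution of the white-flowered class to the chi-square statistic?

8.449

For a monohybrid cross between heterozygotes with complete dominance, the expected phenotypic ratio is 3:1.
The 3:1 ratio has 4 parts, so with N = 103 the expected counts are:
  purple-flowered: 103 × 3/4 = 77.25
  white-flowered: 103 × 1/4 = 25.75
Contribution of white-flowered: (11 − 25.75)² / 25.75 = 8.4490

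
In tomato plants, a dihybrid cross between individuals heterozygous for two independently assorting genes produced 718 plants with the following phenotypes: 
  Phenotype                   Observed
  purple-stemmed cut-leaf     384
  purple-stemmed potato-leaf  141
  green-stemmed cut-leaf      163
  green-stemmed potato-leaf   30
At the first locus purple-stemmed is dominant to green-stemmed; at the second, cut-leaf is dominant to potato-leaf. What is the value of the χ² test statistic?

A dihybrid F₂ with independent assortment and complete dominance at both loci gives a 9:3:3:1 phenotypic ratio.
Expected counts for N = 718 under a 9:3:3:1 ratio (total parts = 16):
  purple-stemmed cut-leaf: 718 × 9/16 = 403.875
  purple-stemmed potato-leaf: 718 × 3/16 = 134.625
  green-stemmed cut-leaf: 718 × 3/16 = 134.625
  green-stemmed potato-leaf: 718 × 1/16 = 44.875
χ² = Σ (O − E)² / E
  purple-stemmed cut-leaf: (384 − 403.875)² / 403.875 = 0.9781
  purple-stemmed potato-leaf: (141 − 134.625)² / 134.625 = 0.3019
  green-stemmed cut-leaf: (163 − 134.625)² / 134.625 = 5.9806
  green-stemmed potato-leaf: (30 − 44.875)² / 44.875 = 4.9307
χ² = 0.9781 + 0.3019 + 5.9806 + 4.9307 = 12.1913 ≈ 12.191

12.191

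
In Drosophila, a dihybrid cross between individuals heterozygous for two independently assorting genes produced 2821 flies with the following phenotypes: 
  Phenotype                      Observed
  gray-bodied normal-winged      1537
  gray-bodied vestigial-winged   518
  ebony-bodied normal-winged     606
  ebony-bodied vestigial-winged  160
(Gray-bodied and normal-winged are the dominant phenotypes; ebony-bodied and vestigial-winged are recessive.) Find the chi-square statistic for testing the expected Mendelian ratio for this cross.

14.527

A dihybrid F₂ with independent assortment and complete dominance at both loci gives a 9:3:3:1 phenotypic ratio.
The 9:3:3:1 ratio has 16 parts, so with N = 2821 the expected counts are:
  gray-bodied normal-winged: 2821 × 9/16 = 1586.8125
  gray-bodied vestigial-winged: 2821 × 3/16 = 528.9375
  ebony-bodied normal-winged: 2821 × 3/16 = 528.9375
  ebony-bodied vestigial-winged: 2821 × 1/16 = 176.3125
χ² = Σ (O − E)² / E
  gray-bodied normal-winged: (1537 − 1586.8125)² / 1586.8125 = 1.5637
  gray-bodied vestigial-winged: (518 − 528.9375)² / 528.9375 = 0.2262
  ebony-bodied normal-winged: (606 − 528.9375)² / 528.9375 = 11.2275
  ebony-bodied vestigial-winged: (160 − 176.3125)² / 176.3125 = 1.5092
χ² = 1.5637 + 0.2262 + 11.2275 + 1.5092 = 14.5266 ≈ 14.527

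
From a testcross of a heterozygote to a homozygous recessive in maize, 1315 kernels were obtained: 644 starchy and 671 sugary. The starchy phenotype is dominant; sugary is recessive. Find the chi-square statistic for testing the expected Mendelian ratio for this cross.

0.554

A testcross of a heterozygote (Aa × aa) gives a 1:1 phenotypic ratio.
Expected counts for N = 1315 under a 1:1 ratio (total parts = 2):
  starchy: 1315 × 1/2 = 657.5
  sugary: 1315 × 1/2 = 657.5
χ² = Σ (O − E)² / E
  starchy: (644 − 657.5)² / 657.5 = 0.2772
  sugary: (671 − 657.5)² / 657.5 = 0.2772
χ² = 0.2772 + 0.2772 = 0.5544 ≈ 0.554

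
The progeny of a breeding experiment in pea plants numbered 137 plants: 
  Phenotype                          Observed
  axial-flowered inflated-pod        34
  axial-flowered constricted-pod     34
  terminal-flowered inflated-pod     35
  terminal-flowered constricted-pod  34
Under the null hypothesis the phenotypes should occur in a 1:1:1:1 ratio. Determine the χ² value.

0.022

Total ratio parts = 4. Expected numbers out of 137:
  axial-flowered inflated-pod: 137 × 1/4 = 34.25
  axial-flowered constricted-pod: 137 × 1/4 = 34.25
  terminal-flowered inflated-pod: 137 × 1/4 = 34.25
  terminal-flowered constricted-pod: 137 × 1/4 = 34.25
χ² = Σ (O − E)² / E
  axial-flowered inflated-pod: (34 − 34.25)² / 34.25 = 0.0018
  axial-flowered constricted-pod: (34 − 34.25)² / 34.25 = 0.0018
  terminal-flowered inflated-pod: (35 − 34.25)² / 34.25 = 0.0164
  terminal-flowered constricted-pod: (34 − 34.25)² / 34.25 = 0.0018
χ² = 0.0018 + 0.0018 + 0.0164 + 0.0018 = 0.0218 ≈ 0.022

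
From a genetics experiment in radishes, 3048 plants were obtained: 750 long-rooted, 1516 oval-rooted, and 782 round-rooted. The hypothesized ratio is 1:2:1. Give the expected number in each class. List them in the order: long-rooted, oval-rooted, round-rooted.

762, 1524, 762

Total ratio parts = 4. Expected numbers out of 3048:
  long-rooted: 3048 × 1/4 = 762
  oval-rooted: 3048 × 2/4 = 1524
  round-rooted: 3048 × 1/4 = 762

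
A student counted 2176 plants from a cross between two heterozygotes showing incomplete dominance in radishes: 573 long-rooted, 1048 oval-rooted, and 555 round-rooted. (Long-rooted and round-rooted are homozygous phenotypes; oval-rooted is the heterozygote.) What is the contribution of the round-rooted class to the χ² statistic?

With incomplete dominance, a heterozygote × heterozygote cross gives a 1:2:1 phenotypic ratio.
Expected counts for N = 2176 under a 1:2:1 ratio (total parts = 4):
  long-rooted: 2176 × 1/4 = 544
  oval-rooted: 2176 × 2/4 = 1088
  round-rooted: 2176 × 1/4 = 544
Contribution of round-rooted: (555 − 544)² / 544 = 0.2224

0.222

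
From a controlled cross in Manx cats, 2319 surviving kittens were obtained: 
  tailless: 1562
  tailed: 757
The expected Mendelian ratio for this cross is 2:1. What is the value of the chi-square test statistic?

0.497

Under the 2:1 hypothesis (Σ ratio = 3, N = 2319):
  tailless: 2319 × 2/3 = 1546
  tailed: 2319 × 1/3 = 773
χ² = Σ (O − E)² / E
  tailless: (1562 − 1546)² / 1546 = 0.1656
  tailed: (757 − 773)² / 773 = 0.3312
χ² = 0.1656 + 0.3312 = 0.4968 ≈ 0.497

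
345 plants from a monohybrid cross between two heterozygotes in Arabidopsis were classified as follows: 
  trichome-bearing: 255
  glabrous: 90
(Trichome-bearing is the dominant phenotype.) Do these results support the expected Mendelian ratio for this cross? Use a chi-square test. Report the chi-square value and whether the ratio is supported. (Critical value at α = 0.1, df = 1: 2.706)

0.217; consistent

For a monohybrid cross between heterozygotes with complete dominance, the expected phenotypic ratio is 3:1.
Under the 3:1 hypothesis (Σ ratio = 4, N = 345):
  trichome-bearing: 345 × 3/4 = 258.75
  glabrous: 345 × 1/4 = 86.25
χ² = Σ (O − E)² / E
  trichome-bearing: (255 − 258.75)² / 258.75 = 0.0543
  glabrous: (90 − 86.25)² / 86.25 = 0.1630
χ² = 0.0543 + 0.1630 = 0.2173 ≈ 0.217
Degrees of freedom = 2 − 1 = 1; critical value at α = 0.1 is 2.706.
Since 0.217 < 2.706, we fail to reject the null hypothesis — the data are consistent with the 3:1 ratio.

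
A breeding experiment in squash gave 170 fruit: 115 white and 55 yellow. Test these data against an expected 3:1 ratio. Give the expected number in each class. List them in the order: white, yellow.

127.5, 42.5

Under the 3:1 hypothesis (Σ ratio = 4, N = 170):
  white: 170 × 3/4 = 127.5
  yellow: 170 × 1/4 = 42.5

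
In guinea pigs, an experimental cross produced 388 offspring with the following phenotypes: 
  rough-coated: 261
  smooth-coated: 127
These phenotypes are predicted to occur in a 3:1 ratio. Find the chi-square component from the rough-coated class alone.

The 3:1 ratio has 4 parts, so with N = 388 the expected counts are:
  rough-coated: 388 × 3/4 = 291
  smooth-coated: 388 × 1/4 = 97
Contribution of rough-coated: (261 − 291)² / 291 = 3.0928

3.093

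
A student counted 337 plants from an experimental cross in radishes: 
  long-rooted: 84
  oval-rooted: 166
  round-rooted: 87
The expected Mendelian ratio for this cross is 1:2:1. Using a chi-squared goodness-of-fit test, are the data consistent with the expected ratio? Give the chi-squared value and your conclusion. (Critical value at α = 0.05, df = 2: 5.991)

The 1:2:1 ratio has 4 parts, so with N = 337 the expected counts are:
  long-rooted: 337 × 1/4 = 84.25
  oval-rooted: 337 × 2/4 = 168.5
  round-rooted: 337 × 1/4 = 84.25
χ² = Σ (O − E)² / E
  long-rooted: (84 − 84.25)² / 84.25 = 0.0007
  oval-rooted: (166 − 168.5)² / 168.5 = 0.0371
  round-rooted: (87 − 84.25)² / 84.25 = 0.0898
χ² = 0.0007 + 0.0371 + 0.0898 = 0.1276 ≈ 0.128
Degrees of freedom = 3 − 1 = 2; critical value at α = 0.05 is 5.991.
Since 0.128 < 5.991, we fail to reject the null hypothesis — the data are consistent with the 1:2:1 ratio.

0.128; consistent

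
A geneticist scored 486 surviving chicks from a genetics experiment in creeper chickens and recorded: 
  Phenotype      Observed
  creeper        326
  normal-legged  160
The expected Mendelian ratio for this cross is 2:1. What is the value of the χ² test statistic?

0.037

Under the 2:1 hypothesis (Σ ratio = 3, N = 486):
  creeper: 486 × 2/3 = 324
  normal-legged: 486 × 1/3 = 162
χ² = Σ (O − E)² / E
  creeper: (326 − 324)² / 324 = 0.0123
  normal-legged: (160 − 162)² / 162 = 0.0247
χ² = 0.0123 + 0.0247 = 0.037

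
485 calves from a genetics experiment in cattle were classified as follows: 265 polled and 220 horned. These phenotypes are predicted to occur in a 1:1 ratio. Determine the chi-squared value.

4.175

Under the 1:1 hypothesis (Σ ratio = 2, N = 485):
  polled: 485 × 1/2 = 242.5
  horned: 485 × 1/2 = 242.5
χ² = Σ (O − E)² / E
  polled: (265 − 242.5)² / 242.5 = 2.0876
  horned: (220 − 242.5)² / 242.5 = 2.0876
χ² = 2.0876 + 2.0876 = 4.1752 ≈ 4.175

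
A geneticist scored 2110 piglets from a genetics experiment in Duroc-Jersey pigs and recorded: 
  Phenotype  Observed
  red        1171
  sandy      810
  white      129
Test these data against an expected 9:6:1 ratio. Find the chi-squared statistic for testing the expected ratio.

The 9:6:1 ratio has 16 parts, so with N = 2110 the expected counts are:
  red: 2110 × 9/16 = 1186.875
  sandy: 2110 × 6/16 = 791.25
  white: 2110 × 1/16 = 131.875
χ² = Σ (O − E)² / E
  red: (1171 − 1186.875)² / 1186.875 = 0.2123
  sandy: (810 − 791.25)² / 791.25 = 0.4443
  white: (129 − 131.875)² / 131.875 = 0.0627
χ² = 0.2123 + 0.4443 + 0.0627 = 0.7193 ≈ 0.719

0.719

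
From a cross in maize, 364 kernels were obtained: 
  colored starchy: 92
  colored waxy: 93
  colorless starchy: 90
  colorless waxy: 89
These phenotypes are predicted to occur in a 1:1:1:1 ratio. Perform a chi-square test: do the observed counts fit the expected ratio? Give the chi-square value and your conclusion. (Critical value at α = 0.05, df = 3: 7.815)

The 1:1:1:1 ratio has 4 parts, so with N = 364 the expected counts are:
  colored starchy: 364 × 1/4 = 91
  colored waxy: 364 × 1/4 = 91
  colorless starchy: 364 × 1/4 = 91
  colorless waxy: 364 × 1/4 = 91
χ² = Σ (O − E)² / E
  colored starchy: (92 − 91)² / 91 = 0.0110
  colored waxy: (93 − 91)² / 91 = 0.0440
  colorless starchy: (90 − 91)² / 91 = 0.0110
  colorless waxy: (89 − 91)² / 91 = 0.0440
χ² = 0.0110 + 0.0440 + 0.0110 + 0.0440 = 0.110
Degrees of freedom = 4 − 1 = 3; critical value at α = 0.05 is 7.815.
Since 0.110 < 7.815, we fail to reject the null hypothesis — the data are consistent with the 1:1:1:1 ratio.

0.110; consistent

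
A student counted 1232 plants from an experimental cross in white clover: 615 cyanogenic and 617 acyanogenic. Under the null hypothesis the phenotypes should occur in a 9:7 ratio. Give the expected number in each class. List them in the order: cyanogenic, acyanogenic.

693, 539

Under the 9:7 hypothesis (Σ ratio = 16, N = 1232):
  cyanogenic: 1232 × 9/16 = 693
  acyanogenic: 1232 × 7/16 = 539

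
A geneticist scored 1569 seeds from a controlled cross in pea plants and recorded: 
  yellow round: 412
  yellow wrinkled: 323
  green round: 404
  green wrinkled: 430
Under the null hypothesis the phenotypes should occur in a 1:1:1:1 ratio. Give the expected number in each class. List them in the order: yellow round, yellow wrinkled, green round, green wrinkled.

392.25, 392.25, 392.25, 392.25

Total ratio parts = 4. Expected numbers out of 1569:
  yellow round: 1569 × 1/4 = 392.25
  yellow wrinkled: 1569 × 1/4 = 392.25
  green round: 1569 × 1/4 = 392.25
  green wrinkled: 1569 × 1/4 = 392.25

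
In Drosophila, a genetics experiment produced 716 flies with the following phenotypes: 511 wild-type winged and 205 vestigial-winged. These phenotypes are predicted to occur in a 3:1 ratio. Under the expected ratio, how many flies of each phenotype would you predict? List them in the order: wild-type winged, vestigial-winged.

Under the 3:1 hypothesis (Σ ratio = 4, N = 716):
  wild-type winged: 716 × 3/4 = 537
  vestigial-winged: 716 × 1/4 = 179

537, 179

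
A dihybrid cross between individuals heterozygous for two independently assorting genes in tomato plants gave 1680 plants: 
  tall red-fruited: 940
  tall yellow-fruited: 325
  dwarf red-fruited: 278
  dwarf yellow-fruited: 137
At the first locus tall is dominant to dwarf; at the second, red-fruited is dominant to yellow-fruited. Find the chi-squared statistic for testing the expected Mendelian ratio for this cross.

14.442

A dihybrid F₂ with independent assortment and complete dominance at both loci gives a 9:3:3:1 phenotypic ratio.
Under the 9:3:3:1 hypothesis (Σ ratio = 16, N = 1680):
  tall red-fruited: 1680 × 9/16 = 945
  tall yellow-fruited: 1680 × 3/16 = 315
  dwarf red-fruited: 1680 × 3/16 = 315
  dwarf yellow-fruited: 1680 × 1/16 = 105
χ² = Σ (O − E)² / E
  tall red-fruited: (940 − 945)² / 945 = 0.0265
  tall yellow-fruited: (325 − 315)² / 315 = 0.3175
  dwarf red-fruited: (278 − 315)² / 315 = 4.3460
  dwarf yellow-fruited: (137 − 105)² / 105 = 9.7524
χ² = 0.0265 + 0.3175 + 4.3460 + 9.7524 = 14.4424 ≈ 14.442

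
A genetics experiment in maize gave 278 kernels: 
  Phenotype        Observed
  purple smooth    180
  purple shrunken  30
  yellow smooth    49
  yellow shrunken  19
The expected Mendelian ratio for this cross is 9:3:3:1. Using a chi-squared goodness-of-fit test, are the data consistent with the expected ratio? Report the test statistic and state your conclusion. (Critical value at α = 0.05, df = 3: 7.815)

13.300; not consistent

Under the 9:3:3:1 hypothesis (Σ ratio = 16, N = 278):
  purple smooth: 278 × 9/16 = 156.375
  purple shrunken: 278 × 3/16 = 52.125
  yellow smooth: 278 × 3/16 = 52.125
  yellow shrunken: 278 × 1/16 = 17.375
χ² = Σ (O − E)² / E
  purple smooth: (180 − 156.375)² / 156.375 = 3.5692
  purple shrunken: (30 − 52.125)² / 52.125 = 9.3912
  yellow smooth: (49 − 52.125)² / 52.125 = 0.1874
  yellow shrunken: (19 − 17.375)² / 17.375 = 0.1520
χ² = 3.5692 + 9.3912 + 0.1874 + 0.1520 = 13.2998 ≈ 13.300
Degrees of freedom = 4 − 1 = 3; critical value at α = 0.05 is 7.815.
Since 13.300 > 7.815, we reject the null hypothesis — the data do not fit the 9:3:3:1 ratio.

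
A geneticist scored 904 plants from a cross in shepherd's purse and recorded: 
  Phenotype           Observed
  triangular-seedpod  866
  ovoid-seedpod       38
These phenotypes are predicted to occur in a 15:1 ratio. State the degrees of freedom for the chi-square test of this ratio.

A goodness-of-fit test with 2 phenotype classes has df = 2 − 1 = 1.

1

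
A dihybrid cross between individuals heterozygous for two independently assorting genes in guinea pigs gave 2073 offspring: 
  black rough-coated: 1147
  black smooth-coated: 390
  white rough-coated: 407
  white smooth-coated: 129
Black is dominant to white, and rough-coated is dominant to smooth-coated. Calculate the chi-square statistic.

1.181

A dihybrid F₂ with independent assortment and complete dominance at both loci gives a 9:3:3:1 phenotypic ratio.
Expected counts for N = 2073 under a 9:3:3:1 ratio (total parts = 16):
  black rough-coated: 2073 × 9/16 = 1166.0625
  black smooth-coated: 2073 × 3/16 = 388.6875
  white rough-coated: 2073 × 3/16 = 388.6875
  white smooth-coated: 2073 × 1/16 = 129.5625
χ² = Σ (O − E)² / E
  black rough-coated: (1147 − 1166.0625)² / 1166.0625 = 0.3116
  black smooth-coated: (390 − 388.6875)² / 388.6875 = 0.0044
  white rough-coated: (407 − 388.6875)² / 388.6875 = 0.8628
  white smooth-coated: (129 − 129.5625)² / 129.5625 = 0.0024
χ² = 0.3116 + 0.0044 + 0.8628 + 0.0024 = 1.1812 ≈ 1.181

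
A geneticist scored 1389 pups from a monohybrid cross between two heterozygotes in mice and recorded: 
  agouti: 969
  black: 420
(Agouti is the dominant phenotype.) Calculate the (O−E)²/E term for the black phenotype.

For a monohybrid cross between heterozygotes with complete dominance, the expected phenotypic ratio is 3:1.
Expected counts for N = 1389 under a 3:1 ratio (total parts = 4):
  agouti: 1389 × 3/4 = 1041.75
  black: 1389 × 1/4 = 347.25
Contribution of black: (420 − 347.25)² / 347.25 = 15.2414

15.241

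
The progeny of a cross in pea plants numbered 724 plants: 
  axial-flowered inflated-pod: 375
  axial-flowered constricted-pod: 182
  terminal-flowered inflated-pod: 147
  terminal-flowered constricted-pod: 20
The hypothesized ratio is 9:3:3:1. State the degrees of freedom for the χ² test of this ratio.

A goodness-of-fit test with 4 phenotype classes has df = 4 − 1 = 3.

3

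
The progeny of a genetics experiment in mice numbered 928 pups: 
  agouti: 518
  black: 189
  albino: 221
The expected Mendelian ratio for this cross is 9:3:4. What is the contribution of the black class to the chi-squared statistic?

Under the 9:3:4 hypothesis (Σ ratio = 16, N = 928):
  agouti: 928 × 9/16 = 522
  black: 928 × 3/16 = 174
  albino: 928 × 4/16 = 232
Contribution of black: (189 − 174)² / 174 = 1.2931

1.293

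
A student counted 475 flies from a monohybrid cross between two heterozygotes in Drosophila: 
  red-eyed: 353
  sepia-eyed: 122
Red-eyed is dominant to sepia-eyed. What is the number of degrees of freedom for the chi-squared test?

For a monohybrid cross between heterozygotes with complete dominance, the expected phenotypic ratio is 3:1.
A goodness-of-fit test with 2 phenotype classes has df = 2 − 1 = 1.

1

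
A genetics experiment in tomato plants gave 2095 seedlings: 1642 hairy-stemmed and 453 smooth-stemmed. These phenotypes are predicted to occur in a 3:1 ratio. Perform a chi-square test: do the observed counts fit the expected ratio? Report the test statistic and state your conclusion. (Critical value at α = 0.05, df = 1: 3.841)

12.743; not consistent

Under the 3:1 hypothesis (Σ ratio = 4, N = 2095):
  hairy-stemmed: 2095 × 3/4 = 1571.25
  smooth-stemmed: 2095 × 1/4 = 523.75
χ² = Σ (O − E)² / E
  hairy-stemmed: (1642 − 1571.25)² / 1571.25 = 3.1857
  smooth-stemmed: (453 − 523.75)² / 523.75 = 9.5572
χ² = 3.1857 + 9.5572 = 12.7429 ≈ 12.743
Degrees of freedom = 2 − 1 = 1; critical value at α = 0.05 is 3.841.
Since 12.743 > 3.841, we reject the null hypothesis — the data do not fit the 3:1 ratio.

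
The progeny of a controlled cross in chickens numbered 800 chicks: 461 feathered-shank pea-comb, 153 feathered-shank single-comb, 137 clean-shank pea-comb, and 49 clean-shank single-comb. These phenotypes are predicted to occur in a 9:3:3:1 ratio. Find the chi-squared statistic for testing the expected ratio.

Under the 9:3:3:1 hypothesis (Σ ratio = 16, N = 800):
  feathered-shank pea-comb: 800 × 9/16 = 450
  feathered-shank single-comb: 800 × 3/16 = 150
  clean-shank pea-comb: 800 × 3/16 = 150
  clean-shank single-comb: 800 × 1/16 = 50
χ² = Σ (O − E)² / E
  feathered-shank pea-comb: (461 − 450)² / 450 = 0.2689
  feathered-shank single-comb: (153 − 150)² / 150 = 0.0600
  clean-shank pea-comb: (137 − 150)² / 150 = 1.1267
  clean-shank single-comb: (49 − 50)² / 50 = 0.0200
χ² = 0.2689 + 0.0600 + 1.1267 + 0.0200 = 1.4756 ≈ 1.476

1.476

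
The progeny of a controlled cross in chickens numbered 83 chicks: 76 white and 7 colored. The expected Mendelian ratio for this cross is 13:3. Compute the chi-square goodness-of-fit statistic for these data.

The 13:3 ratio has 16 parts, so with N = 83 the expected counts are:
  white: 83 × 13/16 = 67.4375
  colored: 83 × 3/16 = 15.5625
χ² = Σ (O − E)² / E
  white: (76 − 67.4375)² / 67.4375 = 1.0872
  colored: (7 − 15.5625)² / 15.5625 = 4.7111
χ² = 1.0872 + 4.7111 = 5.7983 ≈ 5.798

5.798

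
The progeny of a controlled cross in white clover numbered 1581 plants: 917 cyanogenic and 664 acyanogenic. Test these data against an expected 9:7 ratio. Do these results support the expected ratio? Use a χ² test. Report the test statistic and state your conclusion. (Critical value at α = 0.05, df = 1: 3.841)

The 9:7 ratio has 16 parts, so with N = 1581 the expected counts are:
  cyanogenic: 1581 × 9/16 = 889.3125
  acyanogenic: 1581 × 7/16 = 691.6875
χ² = Σ (O − E)² / E
  cyanogenic: (917 − 889.3125)² / 889.3125 = 0.8620
  acyanogenic: (664 − 691.6875)² / 691.6875 = 1.1083
χ² = 0.8620 + 1.1083 = 1.9703 ≈ 1.970
Degrees of freedom = 2 − 1 = 1; critical value at α = 0.05 is 3.841.
Since 1.970 < 3.841, we fail to reject the null hypothesis — the data are consistent with the 9:7 ratio.

1.970; consistent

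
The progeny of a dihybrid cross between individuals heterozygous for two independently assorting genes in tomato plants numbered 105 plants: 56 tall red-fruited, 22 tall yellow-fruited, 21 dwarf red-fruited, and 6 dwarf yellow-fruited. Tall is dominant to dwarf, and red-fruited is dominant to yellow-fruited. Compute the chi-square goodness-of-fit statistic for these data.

0.566

A dihybrid F₂ with independent assortment and complete dominance at both loci gives a 9:3:3:1 phenotypic ratio.
Expected counts for N = 105 under a 9:3:3:1 ratio (total parts = 16):
  tall red-fruited: 105 × 9/16 = 59.0625
  tall yellow-fruited: 105 × 3/16 = 19.6875
  dwarf red-fruited: 105 × 3/16 = 19.6875
  dwarf yellow-fruited: 105 × 1/16 = 6.5625
χ² = Σ (O − E)² / E
  tall red-fruited: (56 − 59.0625)² / 59.0625 = 0.1588
  tall yellow-fruited: (22 − 19.6875)² / 19.6875 = 0.2716
  dwarf red-fruited: (21 − 19.6875)² / 19.6875 = 0.0875
  dwarf yellow-fruited: (6 − 6.5625)² / 6.5625 = 0.0482
χ² = 0.1588 + 0.2716 + 0.0875 + 0.0482 = 0.5661 ≈ 0.566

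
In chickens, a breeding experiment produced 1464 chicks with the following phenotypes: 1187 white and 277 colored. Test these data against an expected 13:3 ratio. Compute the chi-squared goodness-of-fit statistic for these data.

0.028

Under the 13:3 hypothesis (Σ ratio = 16, N = 1464):
  white: 1464 × 13/16 = 1189.5
  colored: 1464 × 3/16 = 274.5
χ² = Σ (O − E)² / E
  white: (1187 − 1189.5)² / 1189.5 = 0.0053
  colored: (277 − 274.5)² / 274.5 = 0.0228
χ² = 0.0053 + 0.0228 = 0.0281 ≈ 0.028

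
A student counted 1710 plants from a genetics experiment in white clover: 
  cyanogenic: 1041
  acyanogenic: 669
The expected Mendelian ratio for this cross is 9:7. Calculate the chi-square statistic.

14.878

Total ratio parts = 16. Expected numbers out of 1710:
  cyanogenic: 1710 × 9/16 = 961.875
  acyanogenic: 1710 × 7/16 = 748.125
χ² = Σ (O − E)² / E
  cyanogenic: (1041 − 961.875)² / 961.875 = 6.5089
  acyanogenic: (669 − 748.125)² / 748.125 = 8.3686
χ² = 6.5089 + 8.3686 = 14.8775 ≈ 14.878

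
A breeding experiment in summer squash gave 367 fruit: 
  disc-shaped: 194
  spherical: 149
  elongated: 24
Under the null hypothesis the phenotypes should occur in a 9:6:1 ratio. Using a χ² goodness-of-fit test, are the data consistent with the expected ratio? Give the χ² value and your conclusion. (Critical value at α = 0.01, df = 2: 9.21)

The 9:6:1 ratio has 16 parts, so with N = 367 the expected counts are:
  disc-shaped: 367 × 9/16 = 206.4375
  spherical: 367 × 6/16 = 137.625
  elongated: 367 × 1/16 = 22.9375
χ² = Σ (O − E)² / E
  disc-shaped: (194 − 206.4375)² / 206.4375 = 0.7493
  spherical: (149 − 137.625)² / 137.625 = 0.9402
  elongated: (24 − 22.9375)² / 22.9375 = 0.0492
χ² = 0.7493 + 0.9402 + 0.0492 = 1.7387 ≈ 1.739
Degrees of freedom = 3 − 1 = 2; critical value at α = 0.01 is 9.21.
Since 1.739 < 9.21, we fail to reject the null hypothesis — the data are consistent with the 9:6:1 ratio.

1.739; consistent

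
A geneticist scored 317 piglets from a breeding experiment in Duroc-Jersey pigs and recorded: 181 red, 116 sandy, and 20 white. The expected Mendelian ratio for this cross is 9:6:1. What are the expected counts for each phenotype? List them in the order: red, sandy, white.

Under the 9:6:1 hypothesis (Σ ratio = 16, N = 317):
  red: 317 × 9/16 = 178.3125
  sandy: 317 × 6/16 = 118.875
  white: 317 × 1/16 = 19.8125

178.3125, 118.875, 19.8125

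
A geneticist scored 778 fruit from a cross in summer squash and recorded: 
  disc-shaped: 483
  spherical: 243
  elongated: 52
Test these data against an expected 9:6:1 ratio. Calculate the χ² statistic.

The 9:6:1 ratio has 16 parts, so with N = 778 the expected counts are:
  disc-shaped: 778 × 9/16 = 437.625
  spherical: 778 × 6/16 = 291.75
  elongated: 778 × 1/16 = 48.625
χ² = Σ (O − E)² / E
  disc-shaped: (483 − 437.625)² / 437.625 = 4.7047
  spherical: (243 − 291.75)² / 291.75 = 8.1459
  elongated: (52 − 48.625)² / 48.625 = 0.2343
χ² = 4.7047 + 8.1459 + 0.2343 = 13.0849 ≈ 13.085

13.085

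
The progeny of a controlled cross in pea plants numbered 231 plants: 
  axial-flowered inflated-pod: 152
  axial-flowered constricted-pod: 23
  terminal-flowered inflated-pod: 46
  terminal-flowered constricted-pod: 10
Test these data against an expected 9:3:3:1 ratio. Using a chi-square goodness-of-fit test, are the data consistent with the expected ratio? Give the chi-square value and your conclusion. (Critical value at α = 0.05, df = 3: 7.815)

Under the 9:3:3:1 hypothesis (Σ ratio = 16, N = 231):
  axial-flowered inflated-pod: 231 × 9/16 = 129.9375
  axial-flowered constricted-pod: 231 × 3/16 = 43.3125
  terminal-flowered inflated-pod: 231 × 3/16 = 43.3125
  terminal-flowered constricted-pod: 231 × 1/16 = 14.4375
χ² = Σ (O − E)² / E
  axial-flowered inflated-pod: (152 − 129.9375)² / 129.9375 = 3.7461
  axial-flowered constricted-pod: (23 − 43.3125)² / 43.3125 = 9.5261
  terminal-flowered inflated-pod: (46 − 43.3125)² / 43.3125 = 0.1668
  terminal-flowered constricted-pod: (10 − 14.4375)² / 14.4375 = 1.3639
χ² = 3.7461 + 9.5261 + 0.1668 + 1.3639 = 14.8029 ≈ 14.803
Degrees of freedom = 4 − 1 = 3; critical value at α = 0.05 is 7.815.
Since 14.803 > 7.815, we reject the null hypothesis — the data do not fit the 9:3:3:1 ratio.

14.803; not consistent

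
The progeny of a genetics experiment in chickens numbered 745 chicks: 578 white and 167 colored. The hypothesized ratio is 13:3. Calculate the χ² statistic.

6.573

The 13:3 ratio has 16 parts, so with N = 745 the expected counts are:
  white: 745 × 13/16 = 605.3125
  colored: 745 × 3/16 = 139.6875
χ² = Σ (O − E)² / E
  white: (578 − 605.3125)² / 605.3125 = 1.2324
  colored: (167 − 139.6875)² / 139.6875 = 5.3403
χ² = 1.2324 + 5.3403 = 6.5727 ≈ 6.573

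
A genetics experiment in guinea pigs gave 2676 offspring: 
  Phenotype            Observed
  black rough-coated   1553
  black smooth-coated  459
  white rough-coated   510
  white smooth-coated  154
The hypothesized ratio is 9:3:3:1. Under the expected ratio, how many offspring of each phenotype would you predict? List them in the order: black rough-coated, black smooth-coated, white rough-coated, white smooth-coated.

The 9:3:3:1 ratio has 16 parts, so with N = 2676 the expected counts are:
  black rough-coated: 2676 × 9/16 = 1505.25
  black smooth-coated: 2676 × 3/16 = 501.75
  white rough-coated: 2676 × 3/16 = 501.75
  white smooth-coated: 2676 × 1/16 = 167.25

1505.25, 501.75, 501.75, 167.25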